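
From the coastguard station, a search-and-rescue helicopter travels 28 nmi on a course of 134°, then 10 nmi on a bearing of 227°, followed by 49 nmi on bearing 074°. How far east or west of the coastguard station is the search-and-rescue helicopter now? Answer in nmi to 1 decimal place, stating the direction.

Leg 1 (134°, 28 nmi): east 28 sin 134° = 20.14, north 28 cos 134° = -19.45
Leg 2 (227°, 10 nmi): east 10 sin 227° = -7.31, north 10 cos 227° = -6.82
Leg 3 (074°, 49 nmi): east 49 sin 74° = 47.10, north 49 cos 74° = 13.51
Net east component: 59.93 nmi.

59.9 nmi east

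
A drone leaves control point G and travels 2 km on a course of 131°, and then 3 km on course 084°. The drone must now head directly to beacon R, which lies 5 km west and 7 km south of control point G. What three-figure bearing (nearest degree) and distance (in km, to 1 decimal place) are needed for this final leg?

238°, 11.2 km

Leg 1 (131°, 2 km): east 2 sin 131° = 1.51, north 2 cos 131° = -1.31
Leg 2 (084°, 3 km): east 3 sin 84° = 2.98, north 3 cos 84° = 0.31
Current position: (4.49, -1.00). Target: (-5, -7). Remaining: Δeast = -9.49, Δnorth = -6.00.
Bearing = atan2(-9.49, -6.00) mod 360° = 237.70°; distance = √((-9.49)² + (-6.00)²) = 11.231 km.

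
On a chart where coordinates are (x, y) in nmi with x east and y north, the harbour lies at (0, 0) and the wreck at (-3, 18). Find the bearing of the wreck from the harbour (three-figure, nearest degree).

Δeast = -3 − 0 = -3.00; Δnorth = 18 − 0 = 18.00.
Bearing = atan2(Δeast, Δnorth) mod 360° = 350.54° ≈ 351°.

351°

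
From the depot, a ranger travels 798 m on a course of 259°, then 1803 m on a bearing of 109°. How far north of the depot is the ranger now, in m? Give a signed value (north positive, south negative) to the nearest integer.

-739 m

Leg 1 (259°, 798 m): east 798 sin 259° = -783.34, north 798 cos 259° = -152.27
Leg 2 (109°, 1803 m): east 1803 sin 109° = 1704.77, north 1803 cos 109° = -587.00
Net north component: -739.26 m.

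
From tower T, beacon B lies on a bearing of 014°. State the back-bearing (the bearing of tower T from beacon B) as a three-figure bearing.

Back-bearing = 014° + 180° = 194°.

194°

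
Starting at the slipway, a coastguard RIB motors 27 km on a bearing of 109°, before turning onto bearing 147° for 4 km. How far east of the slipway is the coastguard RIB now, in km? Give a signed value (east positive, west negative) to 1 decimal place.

27.7 km

Leg 1 (109°, 27 km): east 27 sin 109° = 25.53, north 27 cos 109° = -8.79
Leg 2 (147°, 4 km): east 4 sin 147° = 2.18, north 4 cos 147° = -3.35
Net east component: 27.71 km.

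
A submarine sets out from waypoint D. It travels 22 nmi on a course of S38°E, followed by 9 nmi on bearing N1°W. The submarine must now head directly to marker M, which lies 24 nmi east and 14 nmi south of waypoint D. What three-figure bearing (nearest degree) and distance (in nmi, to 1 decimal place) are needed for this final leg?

118°, 12.0 nmi

Leg 1 (S38°E, 22 nmi): east 22 sin 142° = 13.54, north 22 cos 142° = -17.34
Leg 2 (N1°W, 9 nmi): east 9 sin 359° = -0.16, north 9 cos 359° = 9.00
Current position: (13.39, -8.34). Target: (24, -14). Remaining: Δeast = 10.61, Δnorth = -5.66.
Bearing = atan2(10.61, -5.66) mod 360° = 118.08°; distance = √((10.61)² + (-5.66)²) = 12.029 nmi.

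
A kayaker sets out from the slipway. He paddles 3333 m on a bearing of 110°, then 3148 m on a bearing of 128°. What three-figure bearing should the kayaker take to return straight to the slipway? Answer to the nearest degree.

299°

Leg 1 (110°, 3333 m): east 3333 sin 110° = 3132.00, north 3333 cos 110° = -1139.95
Leg 2 (128°, 3148 m): east 3148 sin 128° = 2480.66, north 3148 cos 128° = -1938.10
Net displacement: 5612.65 east, -3078.06 north. Direction back to start is (-5612.65, 3078.06): bearing = atan2(-5612.65, 3078.06) mod 360° = 298.74° ≈ 299°.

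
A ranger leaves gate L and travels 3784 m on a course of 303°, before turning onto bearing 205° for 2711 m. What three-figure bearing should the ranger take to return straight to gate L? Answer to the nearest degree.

085°

Leg 1 (303°, 3784 m): east 3784 sin 303° = -3173.53, north 3784 cos 303° = 2060.91
Leg 2 (205°, 2711 m): east 2711 sin 205° = -1145.72, north 2711 cos 205° = -2457.00
Net displacement: -4319.25 east, -396.09 north. Direction back to start is (4319.25, 396.09): bearing = atan2(4319.25, 396.09) mod 360° = 84.76° ≈ 085°.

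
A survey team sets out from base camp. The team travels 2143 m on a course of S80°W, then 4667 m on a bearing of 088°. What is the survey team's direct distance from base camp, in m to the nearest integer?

Leg 1 (S80°W, 2143 m): east 2143 sin 260° = -2110.44, north 2143 cos 260° = -372.13
Leg 2 (088°, 4667 m): east 4667 sin 88° = 4664.16, north 4667 cos 88° = 162.88
Net: 2553.71 east, -209.25 north. Distance = √((2553.71)² + (-209.25)²) = 2562.273 m.

2562 m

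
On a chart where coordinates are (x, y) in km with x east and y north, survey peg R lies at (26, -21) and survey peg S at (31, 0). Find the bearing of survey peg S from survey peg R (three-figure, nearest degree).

Δeast = 31 − 26 = 5.00; Δnorth = 0 − -21 = 21.00.
Bearing = atan2(Δeast, Δnorth) mod 360° = 13.39° ≈ 013°.

013°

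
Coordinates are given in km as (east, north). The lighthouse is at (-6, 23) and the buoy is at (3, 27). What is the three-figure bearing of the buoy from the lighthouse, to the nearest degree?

Δeast = 3 − -6 = 9.00; Δnorth = 27 − 23 = 4.00.
Bearing = atan2(Δeast, Δnorth) mod 360° = 66.04° ≈ 066°.

066°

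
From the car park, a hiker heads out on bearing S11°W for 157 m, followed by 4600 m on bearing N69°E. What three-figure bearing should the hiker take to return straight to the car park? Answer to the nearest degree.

251°

Leg 1 (S11°W, 157 m): east 157 sin 191° = -29.96, north 157 cos 191° = -154.12
Leg 2 (N69°E, 4600 m): east 4600 sin 69° = 4294.47, north 4600 cos 69° = 1648.49
Net displacement: 4264.51 east, 1494.38 north. Direction back to start is (-4264.51, -1494.38): bearing = atan2(-4264.51, -1494.38) mod 360° = 250.69° ≈ 251°.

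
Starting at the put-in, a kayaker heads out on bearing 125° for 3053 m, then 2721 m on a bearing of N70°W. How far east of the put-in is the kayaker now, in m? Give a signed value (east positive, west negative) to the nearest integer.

-56 m

Leg 1 (125°, 3053 m): east 3053 sin 125° = 2500.87, north 3053 cos 125° = -1751.13
Leg 2 (N70°W, 2721 m): east 2721 sin 290° = -2556.90, north 2721 cos 290° = 930.64
Net east component: -56.03 m.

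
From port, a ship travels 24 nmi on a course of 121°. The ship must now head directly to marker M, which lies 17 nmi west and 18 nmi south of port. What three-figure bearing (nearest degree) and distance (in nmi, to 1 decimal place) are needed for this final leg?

Leg 1 (121°, 24 nmi): east 24 sin 121° = 20.57, north 24 cos 121° = -12.36
Current position: (20.57, -12.36). Target: (-17, -18). Remaining: Δeast = -37.57, Δnorth = -5.64.
Bearing = atan2(-37.57, -5.64) mod 360° = 261.46°; distance = √((-37.57)² + (-5.64)²) = 37.993 nmi.

261°, 38.0 nmi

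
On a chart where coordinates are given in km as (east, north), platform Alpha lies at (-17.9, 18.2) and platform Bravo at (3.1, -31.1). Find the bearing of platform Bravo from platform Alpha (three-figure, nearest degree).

Δeast = 3.1 − -17.9 = 21.00; Δnorth = -31.1 − 18.2 = -49.30.
Bearing = atan2(Δeast, Δnorth) mod 360° = 156.93° ≈ 157°.

157°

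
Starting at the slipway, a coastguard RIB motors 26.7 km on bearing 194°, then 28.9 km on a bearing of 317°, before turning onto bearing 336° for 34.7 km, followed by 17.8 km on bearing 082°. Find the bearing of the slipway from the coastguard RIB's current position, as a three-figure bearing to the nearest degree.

142°

Leg 1 (194°, 26.7 km): east 26.7 sin 194° = -6.46, north 26.7 cos 194° = -25.91
Leg 2 (317°, 28.9 km): east 28.9 sin 317° = -19.71, north 28.9 cos 317° = 21.14
Leg 3 (336°, 34.7 km): east 34.7 sin 336° = -14.11, north 34.7 cos 336° = 31.70
Leg 4 (082°, 17.8 km): east 17.8 sin 82° = 17.63, north 17.8 cos 82° = 2.48
Net displacement: -22.66 east, 29.41 north. Direction back to start is (22.66, -29.41): bearing = atan2(22.66, -29.41) mod 360° = 142.39° ≈ 142°.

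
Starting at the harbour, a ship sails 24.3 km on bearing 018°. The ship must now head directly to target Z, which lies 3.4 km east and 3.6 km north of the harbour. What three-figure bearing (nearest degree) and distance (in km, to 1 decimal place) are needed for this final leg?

192°, 19.9 km

Leg 1 (018°, 24.3 km): east 24.3 sin 18° = 7.51, north 24.3 cos 18° = 23.11
Current position: (7.51, 23.11). Target: (3.4, 3.6). Remaining: Δeast = -4.11, Δnorth = -19.51.
Bearing = atan2(-4.11, -19.51) mod 360° = 191.89°; distance = √((-4.11)² + (-19.51)²) = 19.939 km.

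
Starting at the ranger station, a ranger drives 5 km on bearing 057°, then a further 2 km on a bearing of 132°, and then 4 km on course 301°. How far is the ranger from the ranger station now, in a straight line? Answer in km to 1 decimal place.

4.1 km

Leg 1 (057°, 5 km): east 5 sin 57° = 4.19, north 5 cos 57° = 2.72
Leg 2 (132°, 2 km): east 2 sin 132° = 1.49, north 2 cos 132° = -1.34
Leg 3 (301°, 4 km): east 4 sin 301° = -3.43, north 4 cos 301° = 2.06
Net: 2.25 east, 3.45 north. Distance = √((2.25)² + (3.45)²) = 4.115 km.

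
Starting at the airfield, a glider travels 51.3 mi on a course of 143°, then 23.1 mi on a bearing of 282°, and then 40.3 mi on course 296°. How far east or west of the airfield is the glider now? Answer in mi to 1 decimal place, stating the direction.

Leg 1 (143°, 51.3 mi): east 51.3 sin 143° = 30.87, north 51.3 cos 143° = -40.97
Leg 2 (282°, 23.1 mi): east 23.1 sin 282° = -22.60, north 23.1 cos 282° = 4.80
Leg 3 (296°, 40.3 mi): east 40.3 sin 296° = -36.22, north 40.3 cos 296° = 17.67
Net east component: -27.94 mi.

27.9 mi west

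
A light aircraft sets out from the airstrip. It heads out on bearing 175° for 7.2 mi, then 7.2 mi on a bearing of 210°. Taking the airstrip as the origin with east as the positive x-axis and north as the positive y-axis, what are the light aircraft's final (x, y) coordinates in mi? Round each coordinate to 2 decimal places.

(-2.97, -13.41)

Leg 1 (175°, 7.2 mi): east 7.2 sin 175° = 0.63, north 7.2 cos 175° = -7.17
Leg 2 (210°, 7.2 mi): east 7.2 sin 210° = -3.60, north 7.2 cos 210° = -6.24
Summing: -2.97 mi east, -13.41 mi north → (-2.97, -13.41).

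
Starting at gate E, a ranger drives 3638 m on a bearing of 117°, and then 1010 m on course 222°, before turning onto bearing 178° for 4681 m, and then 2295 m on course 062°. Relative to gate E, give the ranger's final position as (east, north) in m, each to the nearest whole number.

Leg 1 (117°, 3638 m): east 3638 sin 117° = 3241.48, north 3638 cos 117° = -1651.62
Leg 2 (222°, 1010 m): east 1010 sin 222° = -675.82, north 1010 cos 222° = -750.58
Leg 3 (178°, 4681 m): east 4681 sin 178° = 163.36, north 4681 cos 178° = -4678.15
Leg 4 (062°, 2295 m): east 2295 sin 62° = 2026.36, north 2295 cos 62° = 1077.44
Summing: 4755.39 m east, -6002.90 m north → (4755, -6003).

(4755, -6003)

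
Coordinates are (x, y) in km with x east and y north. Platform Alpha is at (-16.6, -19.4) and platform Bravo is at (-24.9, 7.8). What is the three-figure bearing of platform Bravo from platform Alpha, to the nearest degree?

Δeast = -24.9 − -16.6 = -8.30; Δnorth = 7.8 − -19.4 = 27.20.
Bearing = atan2(Δeast, Δnorth) mod 360° = 343.03° ≈ 343°.

343°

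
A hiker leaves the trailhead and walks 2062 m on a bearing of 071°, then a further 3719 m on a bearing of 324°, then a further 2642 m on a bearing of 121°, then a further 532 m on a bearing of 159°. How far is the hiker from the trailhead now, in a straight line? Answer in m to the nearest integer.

2872 m

Leg 1 (071°, 2062 m): east 2062 sin 71° = 1949.66, north 2062 cos 71° = 671.32
Leg 2 (324°, 3719 m): east 3719 sin 324° = -2185.97, north 3719 cos 324° = 3008.73
Leg 3 (121°, 2642 m): east 2642 sin 121° = 2264.64, north 2642 cos 121° = -1360.73
Leg 4 (159°, 532 m): east 532 sin 159° = 190.65, north 532 cos 159° = -496.66
Net: 2218.97 east, 1822.66 north. Distance = √((2218.97)² + (1822.66)²) = 2871.574 m.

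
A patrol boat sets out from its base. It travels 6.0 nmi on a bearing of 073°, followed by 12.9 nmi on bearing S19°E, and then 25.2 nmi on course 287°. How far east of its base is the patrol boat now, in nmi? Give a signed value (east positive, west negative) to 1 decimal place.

-14.2 nmi

Leg 1 (073°, 6.0 nmi): east 6.0 sin 73° = 5.74, north 6.0 cos 73° = 1.75
Leg 2 (S19°E, 12.9 nmi): east 12.9 sin 161° = 4.20, north 12.9 cos 161° = -12.20
Leg 3 (287°, 25.2 nmi): east 25.2 sin 287° = -24.10, north 25.2 cos 287° = 7.37
Net east component: -14.16 nmi.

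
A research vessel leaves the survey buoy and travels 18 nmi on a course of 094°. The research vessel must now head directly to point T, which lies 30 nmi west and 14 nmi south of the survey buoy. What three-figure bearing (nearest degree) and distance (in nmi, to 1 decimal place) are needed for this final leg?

Leg 1 (094°, 18 nmi): east 18 sin 94° = 17.96, north 18 cos 94° = -1.26
Current position: (17.96, -1.26). Target: (-30, -14). Remaining: Δeast = -47.96, Δnorth = -12.74.
Bearing = atan2(-47.96, -12.74) mod 360° = 255.12°; distance = √((-47.96)² + (-12.74)²) = 49.621 nmi.

255°, 49.6 nmi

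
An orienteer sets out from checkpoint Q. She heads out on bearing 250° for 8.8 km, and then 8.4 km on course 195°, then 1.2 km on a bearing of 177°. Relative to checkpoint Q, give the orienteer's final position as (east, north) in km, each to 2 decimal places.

Leg 1 (250°, 8.8 km): east 8.8 sin 250° = -8.27, north 8.8 cos 250° = -3.01
Leg 2 (195°, 8.4 km): east 8.4 sin 195° = -2.17, north 8.4 cos 195° = -8.11
Leg 3 (177°, 1.2 km): east 1.2 sin 177° = 0.06, north 1.2 cos 177° = -1.20
Summing: -10.38 km east, -12.32 km north → (-10.38, -12.32).

(-10.38, -12.32)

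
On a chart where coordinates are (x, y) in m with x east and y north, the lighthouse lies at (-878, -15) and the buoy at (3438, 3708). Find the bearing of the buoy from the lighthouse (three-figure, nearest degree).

Δeast = 3438 − -878 = 4316.00; Δnorth = 3708 − -15 = 3723.00.
Bearing = atan2(Δeast, Δnorth) mod 360° = 49.22° ≈ 049°.

049°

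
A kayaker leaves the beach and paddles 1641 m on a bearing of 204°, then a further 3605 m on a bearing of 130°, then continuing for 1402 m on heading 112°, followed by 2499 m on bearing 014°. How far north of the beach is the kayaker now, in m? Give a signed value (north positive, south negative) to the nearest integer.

-1917 m

Leg 1 (204°, 1641 m): east 1641 sin 204° = -667.45, north 1641 cos 204° = -1499.13
Leg 2 (130°, 3605 m): east 3605 sin 130° = 2761.59, north 3605 cos 130° = -2317.25
Leg 3 (112°, 1402 m): east 1402 sin 112° = 1299.91, north 1402 cos 112° = -525.20
Leg 4 (014°, 2499 m): east 2499 sin 14° = 604.56, north 2499 cos 14° = 2424.77
Net north component: -1916.81 m.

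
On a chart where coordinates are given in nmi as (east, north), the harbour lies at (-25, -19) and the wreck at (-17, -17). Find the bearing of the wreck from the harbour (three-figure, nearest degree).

Δeast = -17 − -25 = 8.00; Δnorth = -17 − -19 = 2.00.
Bearing = atan2(Δeast, Δnorth) mod 360° = 75.96° ≈ 076°.

076°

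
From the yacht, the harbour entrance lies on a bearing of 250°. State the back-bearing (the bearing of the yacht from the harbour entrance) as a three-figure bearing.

Back-bearing = 250° − 180° = 070°.

070°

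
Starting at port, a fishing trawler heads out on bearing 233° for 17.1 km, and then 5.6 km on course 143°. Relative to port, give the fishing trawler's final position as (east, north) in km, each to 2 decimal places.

Leg 1 (233°, 17.1 km): east 17.1 sin 233° = -13.66, north 17.1 cos 233° = -10.29
Leg 2 (143°, 5.6 km): east 5.6 sin 143° = 3.37, north 5.6 cos 143° = -4.47
Summing: -10.29 km east, -14.76 km north → (-10.29, -14.76).

(-10.29, -14.76)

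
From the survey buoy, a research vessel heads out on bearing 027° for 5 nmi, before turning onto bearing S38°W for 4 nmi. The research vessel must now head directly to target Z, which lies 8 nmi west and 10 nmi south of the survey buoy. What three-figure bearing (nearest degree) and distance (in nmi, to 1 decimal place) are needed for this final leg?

215°, 13.7 nmi

Leg 1 (027°, 5 nmi): east 5 sin 27° = 2.27, north 5 cos 27° = 4.46
Leg 2 (S38°W, 4 nmi): east 4 sin 218° = -2.46, north 4 cos 218° = -3.15
Current position: (-0.19, 1.30). Target: (-8, -10). Remaining: Δeast = -7.81, Δnorth = -11.30.
Bearing = atan2(-7.81, -11.30) mod 360° = 214.63°; distance = √((-7.81)² + (-11.30)²) = 13.737 nmi.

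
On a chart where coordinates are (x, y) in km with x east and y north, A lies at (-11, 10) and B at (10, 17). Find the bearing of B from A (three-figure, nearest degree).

Δeast = 10 − -11 = 21.00; Δnorth = 17 − 10 = 7.00.
Bearing = atan2(Δeast, Δnorth) mod 360° = 71.57° ≈ 072°.

072°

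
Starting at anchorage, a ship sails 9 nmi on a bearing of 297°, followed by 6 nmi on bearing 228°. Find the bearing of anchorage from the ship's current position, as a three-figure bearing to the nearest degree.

Leg 1 (297°, 9 nmi): east 9 sin 297° = -8.02, north 9 cos 297° = 4.09
Leg 2 (228°, 6 nmi): east 6 sin 228° = -4.46, north 6 cos 228° = -4.01
Net displacement: -12.48 east, 0.07 north. Direction back to start is (12.48, -0.07): bearing = atan2(12.48, -0.07) mod 360° = 90.33° ≈ 090°.

090°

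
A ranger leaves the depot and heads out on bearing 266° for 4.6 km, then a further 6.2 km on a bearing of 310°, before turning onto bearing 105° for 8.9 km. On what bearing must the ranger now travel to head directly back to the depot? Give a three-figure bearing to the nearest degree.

151°

Leg 1 (266°, 4.6 km): east 4.6 sin 266° = -4.59, north 4.6 cos 266° = -0.32
Leg 2 (310°, 6.2 km): east 6.2 sin 310° = -4.75, north 6.2 cos 310° = 3.99
Leg 3 (105°, 8.9 km): east 8.9 sin 105° = 8.60, north 8.9 cos 105° = -2.30
Net displacement: -0.74 east, 1.36 north. Direction back to start is (0.74, -1.36): bearing = atan2(0.74, -1.36) mod 360° = 151.42° ≈ 151°.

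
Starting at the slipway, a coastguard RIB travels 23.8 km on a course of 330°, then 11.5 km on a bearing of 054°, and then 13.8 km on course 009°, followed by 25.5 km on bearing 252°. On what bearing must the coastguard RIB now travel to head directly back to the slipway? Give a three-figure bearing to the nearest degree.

Leg 1 (330°, 23.8 km): east 23.8 sin 330° = -11.90, north 23.8 cos 330° = 20.61
Leg 2 (054°, 11.5 km): east 11.5 sin 54° = 9.30, north 11.5 cos 54° = 6.76
Leg 3 (009°, 13.8 km): east 13.8 sin 9° = 2.16, north 13.8 cos 9° = 13.63
Leg 4 (252°, 25.5 km): east 25.5 sin 252° = -24.25, north 25.5 cos 252° = -7.88
Net displacement: -24.69 east, 33.12 north. Direction back to start is (24.69, -33.12): bearing = atan2(24.69, -33.12) mod 360° = 143.30° ≈ 143°.

143°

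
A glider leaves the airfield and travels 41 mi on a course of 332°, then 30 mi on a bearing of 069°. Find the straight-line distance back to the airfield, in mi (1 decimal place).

Leg 1 (332°, 41 mi): east 41 sin 332° = -19.25, north 41 cos 332° = 36.20
Leg 2 (069°, 30 mi): east 30 sin 69° = 28.01, north 30 cos 69° = 10.75
Net: 8.76 east, 46.95 north. Distance = √((8.76)² + (46.95)²) = 47.762 mi.

47.8 mi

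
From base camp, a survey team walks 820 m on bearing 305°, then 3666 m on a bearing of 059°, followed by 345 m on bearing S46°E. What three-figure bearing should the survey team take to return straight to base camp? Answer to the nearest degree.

Leg 1 (305°, 820 m): east 820 sin 305° = -671.70, north 820 cos 305° = 470.33
Leg 2 (059°, 3666 m): east 3666 sin 59° = 3142.38, north 3666 cos 59° = 1888.13
Leg 3 (S46°E, 345 m): east 345 sin 134° = 248.17, north 345 cos 134° = -239.66
Net displacement: 2718.84 east, 2118.81 north. Direction back to start is (-2718.84, -2118.81): bearing = atan2(-2718.84, -2118.81) mod 360° = 232.07° ≈ 232°.

232°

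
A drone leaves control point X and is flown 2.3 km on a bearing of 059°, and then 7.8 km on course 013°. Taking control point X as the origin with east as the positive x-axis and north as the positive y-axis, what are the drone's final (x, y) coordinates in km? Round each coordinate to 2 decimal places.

(3.73, 8.78)

Leg 1 (059°, 2.3 km): east 2.3 sin 59° = 1.97, north 2.3 cos 59° = 1.18
Leg 2 (013°, 7.8 km): east 7.8 sin 13° = 1.75, north 7.8 cos 13° = 7.60
Summing: 3.73 km east, 8.78 km north → (3.73, 8.78).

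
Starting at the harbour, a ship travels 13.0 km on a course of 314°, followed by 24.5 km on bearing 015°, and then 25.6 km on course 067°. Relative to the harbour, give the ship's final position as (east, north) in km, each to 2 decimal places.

Leg 1 (314°, 13.0 km): east 13.0 sin 314° = -9.35, north 13.0 cos 314° = 9.03
Leg 2 (015°, 24.5 km): east 24.5 sin 15° = 6.34, north 24.5 cos 15° = 23.67
Leg 3 (067°, 25.6 km): east 25.6 sin 67° = 23.56, north 25.6 cos 67° = 10.00
Summing: 20.55 km east, 42.70 km north → (20.55, 42.70).

(20.55, 42.70)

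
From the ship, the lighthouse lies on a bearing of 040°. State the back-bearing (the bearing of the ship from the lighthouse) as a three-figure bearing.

Back-bearing = 040° + 180° = 220°.

220°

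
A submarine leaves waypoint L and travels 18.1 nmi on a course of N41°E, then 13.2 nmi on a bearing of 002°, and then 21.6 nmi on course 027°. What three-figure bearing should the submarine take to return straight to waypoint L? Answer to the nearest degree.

206°

Leg 1 (N41°E, 18.1 nmi): east 18.1 sin 41° = 11.87, north 18.1 cos 41° = 13.66
Leg 2 (002°, 13.2 nmi): east 13.2 sin 2° = 0.46, north 13.2 cos 2° = 13.19
Leg 3 (027°, 21.6 nmi): east 21.6 sin 27° = 9.81, north 21.6 cos 27° = 19.25
Net displacement: 22.14 east, 46.10 north. Direction back to start is (-22.14, -46.10): bearing = atan2(-22.14, -46.10) mod 360° = 205.66° ≈ 206°.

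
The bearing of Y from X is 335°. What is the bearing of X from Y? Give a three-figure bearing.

155°

Back-bearing = 335° − 180° = 155°.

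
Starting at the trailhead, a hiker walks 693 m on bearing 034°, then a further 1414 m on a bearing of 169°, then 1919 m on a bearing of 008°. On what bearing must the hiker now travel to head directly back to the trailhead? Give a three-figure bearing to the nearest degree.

220°

Leg 1 (034°, 693 m): east 693 sin 34° = 387.52, north 693 cos 34° = 574.52
Leg 2 (169°, 1414 m): east 1414 sin 169° = 269.80, north 1414 cos 169° = -1388.02
Leg 3 (008°, 1919 m): east 1919 sin 8° = 267.07, north 1919 cos 8° = 1900.32
Net displacement: 924.40 east, 1086.83 north. Direction back to start is (-924.40, -1086.83): bearing = atan2(-924.40, -1086.83) mod 360° = 220.38° ≈ 220°.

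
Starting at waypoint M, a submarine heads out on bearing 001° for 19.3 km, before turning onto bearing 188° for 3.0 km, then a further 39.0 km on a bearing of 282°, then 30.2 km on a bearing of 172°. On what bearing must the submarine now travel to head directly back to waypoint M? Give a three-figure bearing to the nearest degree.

081°

Leg 1 (001°, 19.3 km): east 19.3 sin 1° = 0.34, north 19.3 cos 1° = 19.30
Leg 2 (188°, 3.0 km): east 3.0 sin 188° = -0.42, north 3.0 cos 188° = -2.97
Leg 3 (282°, 39.0 km): east 39.0 sin 282° = -38.15, north 39.0 cos 282° = 8.11
Leg 4 (172°, 30.2 km): east 30.2 sin 172° = 4.20, north 30.2 cos 172° = -29.91
Net displacement: -34.03 east, -5.47 north. Direction back to start is (34.03, 5.47): bearing = atan2(34.03, 5.47) mod 360° = 80.87° ≈ 081°.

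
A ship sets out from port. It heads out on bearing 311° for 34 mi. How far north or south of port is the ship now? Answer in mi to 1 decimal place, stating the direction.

Leg 1 (311°, 34 mi): east 34 sin 311° = -25.66, north 34 cos 311° = 22.31
Net north component: 22.31 mi.

22.3 mi north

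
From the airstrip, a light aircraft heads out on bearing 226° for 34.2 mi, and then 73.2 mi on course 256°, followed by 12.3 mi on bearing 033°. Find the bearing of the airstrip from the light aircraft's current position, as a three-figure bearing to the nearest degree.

Leg 1 (226°, 34.2 mi): east 34.2 sin 226° = -24.60, north 34.2 cos 226° = -23.76
Leg 2 (256°, 73.2 mi): east 73.2 sin 256° = -71.03, north 73.2 cos 256° = -17.71
Leg 3 (033°, 12.3 mi): east 12.3 sin 33° = 6.70, north 12.3 cos 33° = 10.32
Net displacement: -88.93 east, -31.15 north. Direction back to start is (88.93, 31.15): bearing = atan2(88.93, 31.15) mod 360° = 70.70° ≈ 071°.

071°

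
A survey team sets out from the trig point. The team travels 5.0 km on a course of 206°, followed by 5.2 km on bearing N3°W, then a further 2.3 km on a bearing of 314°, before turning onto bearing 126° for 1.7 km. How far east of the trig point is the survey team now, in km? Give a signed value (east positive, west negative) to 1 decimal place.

-2.7 km

Leg 1 (206°, 5.0 km): east 5.0 sin 206° = -2.19, north 5.0 cos 206° = -4.49
Leg 2 (N3°W, 5.2 km): east 5.2 sin 357° = -0.27, north 5.2 cos 357° = 5.19
Leg 3 (314°, 2.3 km): east 2.3 sin 314° = -1.65, north 2.3 cos 314° = 1.60
Leg 4 (126°, 1.7 km): east 1.7 sin 126° = 1.38, north 1.7 cos 126° = -1.00
Net east component: -2.74 km.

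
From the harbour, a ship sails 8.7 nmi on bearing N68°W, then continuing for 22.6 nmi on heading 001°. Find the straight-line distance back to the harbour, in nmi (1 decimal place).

27.0 nmi

Leg 1 (N68°W, 8.7 nmi): east 8.7 sin 292° = -8.07, north 8.7 cos 292° = 3.26
Leg 2 (001°, 22.6 nmi): east 22.6 sin 1° = 0.39, north 22.6 cos 1° = 22.60
Net: -7.67 east, 25.86 north. Distance = √((-7.67)² + (25.86)²) = 26.970 nmi.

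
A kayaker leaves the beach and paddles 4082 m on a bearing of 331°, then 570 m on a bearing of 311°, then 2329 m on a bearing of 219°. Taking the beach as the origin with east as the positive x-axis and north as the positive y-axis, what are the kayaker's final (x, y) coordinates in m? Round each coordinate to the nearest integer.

(-3875, 2134)

Leg 1 (331°, 4082 m): east 4082 sin 331° = -1978.99, north 4082 cos 331° = 3570.20
Leg 2 (311°, 570 m): east 570 sin 311° = -430.18, north 570 cos 311° = 373.95
Leg 3 (219°, 2329 m): east 2329 sin 219° = -1465.69, north 2329 cos 219° = -1809.97
Summing: -3874.86 m east, 2134.18 m north → (-3875, 2134).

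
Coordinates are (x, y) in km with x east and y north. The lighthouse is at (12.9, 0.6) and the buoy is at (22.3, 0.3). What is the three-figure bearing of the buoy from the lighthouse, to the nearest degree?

092°

Δeast = 22.3 − 12.9 = 9.40; Δnorth = 0.3 − 0.6 = -0.30.
Bearing = atan2(Δeast, Δnorth) mod 360° = 91.83° ≈ 092°.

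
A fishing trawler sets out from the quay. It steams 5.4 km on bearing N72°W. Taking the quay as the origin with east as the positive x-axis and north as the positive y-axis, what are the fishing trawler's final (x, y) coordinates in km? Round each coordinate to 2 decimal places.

(-5.14, 1.67)

Leg 1 (N72°W, 5.4 km): east 5.4 sin 288° = -5.14, north 5.4 cos 288° = 1.67
Summing: -5.14 km east, 1.67 km north → (-5.14, 1.67).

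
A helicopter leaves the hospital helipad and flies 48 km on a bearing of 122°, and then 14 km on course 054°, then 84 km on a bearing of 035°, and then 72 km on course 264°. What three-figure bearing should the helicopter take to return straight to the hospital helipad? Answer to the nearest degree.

213°

Leg 1 (122°, 48 km): east 48 sin 122° = 40.71, north 48 cos 122° = -25.44
Leg 2 (054°, 14 km): east 14 sin 54° = 11.33, north 14 cos 54° = 8.23
Leg 3 (035°, 84 km): east 84 sin 35° = 48.18, north 84 cos 35° = 68.81
Leg 4 (264°, 72 km): east 72 sin 264° = -71.61, north 72 cos 264° = -7.53
Net displacement: 28.61 east, 44.08 north. Direction back to start is (-28.61, -44.08): bearing = atan2(-28.61, -44.08) mod 360° = 212.99° ≈ 213°.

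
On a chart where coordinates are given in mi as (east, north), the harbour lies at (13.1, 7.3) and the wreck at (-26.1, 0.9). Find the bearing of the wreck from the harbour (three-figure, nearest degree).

261°

Δeast = -26.1 − 13.1 = -39.20; Δnorth = 0.9 − 7.3 = -6.40.
Bearing = atan2(Δeast, Δnorth) mod 360° = 260.73° ≈ 261°.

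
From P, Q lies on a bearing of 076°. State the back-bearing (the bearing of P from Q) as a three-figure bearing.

Back-bearing = 076° + 180° = 256°.

256°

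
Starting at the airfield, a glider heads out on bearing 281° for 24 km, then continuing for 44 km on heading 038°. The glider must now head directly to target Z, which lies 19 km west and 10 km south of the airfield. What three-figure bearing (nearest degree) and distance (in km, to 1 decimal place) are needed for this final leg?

205°, 54.2 km

Leg 1 (281°, 24 km): east 24 sin 281° = -23.56, north 24 cos 281° = 4.58
Leg 2 (038°, 44 km): east 44 sin 38° = 27.09, north 44 cos 38° = 34.67
Current position: (3.53, 39.25). Target: (-19, -10). Remaining: Δeast = -22.53, Δnorth = -49.25.
Bearing = atan2(-22.53, -49.25) mod 360° = 204.58°; distance = √((-22.53)² + (-49.25)²) = 54.160 km.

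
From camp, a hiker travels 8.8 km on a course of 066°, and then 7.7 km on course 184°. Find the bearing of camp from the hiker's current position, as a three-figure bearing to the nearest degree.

Leg 1 (066°, 8.8 km): east 8.8 sin 66° = 8.04, north 8.8 cos 66° = 3.58
Leg 2 (184°, 7.7 km): east 7.7 sin 184° = -0.54, north 7.7 cos 184° = -7.68
Net displacement: 7.50 east, -4.10 north. Direction back to start is (-7.50, 4.10): bearing = atan2(-7.50, 4.10) mod 360° = 298.67° ≈ 299°.

299°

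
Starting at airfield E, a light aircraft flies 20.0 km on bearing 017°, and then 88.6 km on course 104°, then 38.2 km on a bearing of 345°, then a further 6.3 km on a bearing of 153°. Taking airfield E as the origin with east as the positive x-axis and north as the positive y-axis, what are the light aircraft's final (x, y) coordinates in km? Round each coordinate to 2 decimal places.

(84.79, 28.98)

Leg 1 (017°, 20.0 km): east 20.0 sin 17° = 5.85, north 20.0 cos 17° = 19.13
Leg 2 (104°, 88.6 km): east 88.6 sin 104° = 85.97, north 88.6 cos 104° = -21.43
Leg 3 (345°, 38.2 km): east 38.2 sin 345° = -9.89, north 38.2 cos 345° = 36.90
Leg 4 (153°, 6.3 km): east 6.3 sin 153° = 2.86, north 6.3 cos 153° = -5.61
Summing: 84.79 km east, 28.98 km north → (84.79, 28.98).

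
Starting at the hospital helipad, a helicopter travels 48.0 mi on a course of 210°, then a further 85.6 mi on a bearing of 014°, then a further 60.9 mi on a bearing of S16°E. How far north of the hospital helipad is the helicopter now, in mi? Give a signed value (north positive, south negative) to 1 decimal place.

-17.1 mi

Leg 1 (210°, 48.0 mi): east 48.0 sin 210° = -24.00, north 48.0 cos 210° = -41.57
Leg 2 (014°, 85.6 mi): east 85.6 sin 14° = 20.71, north 85.6 cos 14° = 83.06
Leg 3 (S16°E, 60.9 mi): east 60.9 sin 164° = 16.79, north 60.9 cos 164° = -58.54
Net north component: -17.05 mi.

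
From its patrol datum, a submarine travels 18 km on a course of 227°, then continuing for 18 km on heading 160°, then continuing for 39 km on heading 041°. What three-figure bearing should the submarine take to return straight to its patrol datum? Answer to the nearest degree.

Leg 1 (227°, 18 km): east 18 sin 227° = -13.16, north 18 cos 227° = -12.28
Leg 2 (160°, 18 km): east 18 sin 160° = 6.16, north 18 cos 160° = -16.91
Leg 3 (041°, 39 km): east 39 sin 41° = 25.59, north 39 cos 41° = 29.43
Net displacement: 18.58 east, 0.24 north. Direction back to start is (-18.58, -0.24): bearing = atan2(-18.58, -0.24) mod 360° = 269.25° ≈ 269°.

269°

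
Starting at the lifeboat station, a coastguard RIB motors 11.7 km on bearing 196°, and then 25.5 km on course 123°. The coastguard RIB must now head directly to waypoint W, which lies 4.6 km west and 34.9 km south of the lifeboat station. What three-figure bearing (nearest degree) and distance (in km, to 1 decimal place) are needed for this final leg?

247°, 24.8 km

Leg 1 (196°, 11.7 km): east 11.7 sin 196° = -3.22, north 11.7 cos 196° = -11.25
Leg 2 (123°, 25.5 km): east 25.5 sin 123° = 21.39, north 25.5 cos 123° = -13.89
Current position: (18.16, -25.14). Target: (-4.6, -34.9). Remaining: Δeast = -22.76, Δnorth = -9.76.
Bearing = atan2(-22.76, -9.76) mod 360° = 246.78°; distance = √((-22.76)² + (-9.76)²) = 24.767 km.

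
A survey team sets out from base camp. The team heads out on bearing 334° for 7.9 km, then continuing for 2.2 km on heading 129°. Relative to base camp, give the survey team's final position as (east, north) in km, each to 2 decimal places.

Leg 1 (334°, 7.9 km): east 7.9 sin 334° = -3.46, north 7.9 cos 334° = 7.10
Leg 2 (129°, 2.2 km): east 2.2 sin 129° = 1.71, north 2.2 cos 129° = -1.38
Summing: -1.75 km east, 5.72 km north → (-1.75, 5.72).

(-1.75, 5.72)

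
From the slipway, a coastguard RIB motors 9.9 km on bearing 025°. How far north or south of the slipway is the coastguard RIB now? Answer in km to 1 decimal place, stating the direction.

9.0 km north

Leg 1 (025°, 9.9 km): east 9.9 sin 25° = 4.18, north 9.9 cos 25° = 8.97
Net north component: 8.97 km.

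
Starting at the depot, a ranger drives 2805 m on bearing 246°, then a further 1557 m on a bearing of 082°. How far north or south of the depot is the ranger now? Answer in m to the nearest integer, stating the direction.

924 m south

Leg 1 (246°, 2805 m): east 2805 sin 246° = -2562.50, north 2805 cos 246° = -1140.90
Leg 2 (082°, 1557 m): east 1557 sin 82° = 1541.85, north 1557 cos 82° = 216.69
Net north component: -924.20 m.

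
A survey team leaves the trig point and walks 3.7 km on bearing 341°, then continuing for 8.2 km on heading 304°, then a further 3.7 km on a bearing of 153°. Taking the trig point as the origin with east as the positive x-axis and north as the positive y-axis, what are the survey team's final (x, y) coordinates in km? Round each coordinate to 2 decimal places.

(-6.32, 4.79)

Leg 1 (341°, 3.7 km): east 3.7 sin 341° = -1.20, north 3.7 cos 341° = 3.50
Leg 2 (304°, 8.2 km): east 8.2 sin 304° = -6.80, north 8.2 cos 304° = 4.59
Leg 3 (153°, 3.7 km): east 3.7 sin 153° = 1.68, north 3.7 cos 153° = -3.30
Summing: -6.32 km east, 4.79 km north → (-6.32, 4.79).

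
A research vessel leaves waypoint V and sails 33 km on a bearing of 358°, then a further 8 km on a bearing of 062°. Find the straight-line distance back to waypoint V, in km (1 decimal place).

37.2 km

Leg 1 (358°, 33 km): east 33 sin 358° = -1.15, north 33 cos 358° = 32.98
Leg 2 (062°, 8 km): east 8 sin 62° = 7.06, north 8 cos 62° = 3.76
Net: 5.91 east, 36.74 north. Distance = √((5.91)² + (36.74)²) = 37.208 km.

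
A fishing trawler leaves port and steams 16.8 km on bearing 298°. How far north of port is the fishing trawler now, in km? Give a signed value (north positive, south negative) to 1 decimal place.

Leg 1 (298°, 16.8 km): east 16.8 sin 298° = -14.83, north 16.8 cos 298° = 7.89
Net north component: 7.89 km.

7.9 km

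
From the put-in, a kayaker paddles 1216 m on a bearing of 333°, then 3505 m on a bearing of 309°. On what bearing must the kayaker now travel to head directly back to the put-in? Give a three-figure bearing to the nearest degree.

Leg 1 (333°, 1216 m): east 1216 sin 333° = -552.05, north 1216 cos 333° = 1083.46
Leg 2 (309°, 3505 m): east 3505 sin 309° = -2723.90, north 3505 cos 309° = 2205.77
Net displacement: -3275.95 east, 3289.23 north. Direction back to start is (3275.95, -3289.23): bearing = atan2(3275.95, -3289.23) mod 360° = 135.12° ≈ 135°.

135°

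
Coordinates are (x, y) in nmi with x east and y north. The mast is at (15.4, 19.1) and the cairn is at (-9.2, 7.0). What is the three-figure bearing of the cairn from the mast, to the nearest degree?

Δeast = -9.2 − 15.4 = -24.60; Δnorth = 7.0 − 19.1 = -12.10.
Bearing = atan2(Δeast, Δnorth) mod 360° = 243.81° ≈ 244°.

244°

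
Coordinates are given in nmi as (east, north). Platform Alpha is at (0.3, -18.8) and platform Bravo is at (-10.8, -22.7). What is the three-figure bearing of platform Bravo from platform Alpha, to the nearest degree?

Δeast = -10.8 − 0.3 = -11.10; Δnorth = -22.7 − -18.8 = -3.90.
Bearing = atan2(Δeast, Δnorth) mod 360° = 250.64° ≈ 251°.

251°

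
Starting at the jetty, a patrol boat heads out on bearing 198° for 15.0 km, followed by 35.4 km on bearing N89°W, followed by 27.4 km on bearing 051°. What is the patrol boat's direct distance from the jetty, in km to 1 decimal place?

Leg 1 (198°, 15.0 km): east 15.0 sin 198° = -4.64, north 15.0 cos 198° = -14.27
Leg 2 (N89°W, 35.4 km): east 35.4 sin 271° = -35.39, north 35.4 cos 271° = 0.62
Leg 3 (051°, 27.4 km): east 27.4 sin 51° = 21.29, north 27.4 cos 51° = 17.24
Net: -18.74 east, 3.60 north. Distance = √((-18.74)² + (3.60)²) = 19.078 km.

19.1 km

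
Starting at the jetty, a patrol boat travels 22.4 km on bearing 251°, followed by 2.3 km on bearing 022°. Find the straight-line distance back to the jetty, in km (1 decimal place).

Leg 1 (251°, 22.4 km): east 22.4 sin 251° = -21.18, north 22.4 cos 251° = -7.29
Leg 2 (022°, 2.3 km): east 2.3 sin 22° = 0.86, north 2.3 cos 22° = 2.13
Net: -20.32 east, -5.16 north. Distance = √((-20.32)² + (-5.16)²) = 20.963 km.

21.0 km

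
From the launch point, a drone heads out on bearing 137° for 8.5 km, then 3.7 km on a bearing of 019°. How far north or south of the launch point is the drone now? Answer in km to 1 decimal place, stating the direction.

Leg 1 (137°, 8.5 km): east 8.5 sin 137° = 5.80, north 8.5 cos 137° = -6.22
Leg 2 (019°, 3.7 km): east 3.7 sin 19° = 1.20, north 3.7 cos 19° = 3.50
Net north component: -2.72 km.

2.7 km south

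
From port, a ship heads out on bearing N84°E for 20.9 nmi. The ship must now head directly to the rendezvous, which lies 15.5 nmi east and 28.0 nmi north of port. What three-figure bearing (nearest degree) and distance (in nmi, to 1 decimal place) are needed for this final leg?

Leg 1 (N84°E, 20.9 nmi): east 20.9 sin 84° = 20.79, north 20.9 cos 84° = 2.18
Current position: (20.79, 2.18). Target: (15.5, 28.0). Remaining: Δeast = -5.29, Δnorth = 25.82.
Bearing = atan2(-5.29, 25.82) mod 360° = 348.43°; distance = √((-5.29)² + (25.82)²) = 26.351 nmi.

348°, 26.4 nmi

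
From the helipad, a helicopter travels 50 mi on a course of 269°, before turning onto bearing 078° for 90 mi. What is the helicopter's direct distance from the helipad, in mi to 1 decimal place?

Leg 1 (269°, 50 mi): east 50 sin 269° = -49.99, north 50 cos 269° = -0.87
Leg 2 (078°, 90 mi): east 90 sin 78° = 88.03, north 90 cos 78° = 18.71
Net: 38.04 east, 17.84 north. Distance = √((38.04)² + (17.84)²) = 42.016 mi.

42.0 mi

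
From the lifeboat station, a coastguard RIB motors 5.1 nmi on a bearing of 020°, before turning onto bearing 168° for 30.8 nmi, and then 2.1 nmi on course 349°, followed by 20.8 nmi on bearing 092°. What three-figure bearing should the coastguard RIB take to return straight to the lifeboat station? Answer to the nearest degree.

Leg 1 (020°, 5.1 nmi): east 5.1 sin 20° = 1.74, north 5.1 cos 20° = 4.79
Leg 2 (168°, 30.8 nmi): east 30.8 sin 168° = 6.40, north 30.8 cos 168° = -30.13
Leg 3 (349°, 2.1 nmi): east 2.1 sin 349° = -0.40, north 2.1 cos 349° = 2.06
Leg 4 (092°, 20.8 nmi): east 20.8 sin 92° = 20.79, north 20.8 cos 92° = -0.73
Net displacement: 28.53 east, -24.00 north. Direction back to start is (-28.53, 24.00): bearing = atan2(-28.53, 24.00) mod 360° = 310.07° ≈ 310°.

310°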